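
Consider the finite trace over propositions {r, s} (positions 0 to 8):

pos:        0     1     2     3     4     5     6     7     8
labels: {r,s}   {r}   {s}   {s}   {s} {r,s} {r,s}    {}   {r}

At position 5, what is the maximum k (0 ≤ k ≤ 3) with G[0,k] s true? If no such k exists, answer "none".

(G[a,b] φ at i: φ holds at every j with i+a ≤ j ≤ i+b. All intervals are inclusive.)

1

s must hold from j=5 onward; find where it first fails.
  j=5: holds
  j=6: holds
  j=7: fails
Holds on [5,6], so largest k = 1.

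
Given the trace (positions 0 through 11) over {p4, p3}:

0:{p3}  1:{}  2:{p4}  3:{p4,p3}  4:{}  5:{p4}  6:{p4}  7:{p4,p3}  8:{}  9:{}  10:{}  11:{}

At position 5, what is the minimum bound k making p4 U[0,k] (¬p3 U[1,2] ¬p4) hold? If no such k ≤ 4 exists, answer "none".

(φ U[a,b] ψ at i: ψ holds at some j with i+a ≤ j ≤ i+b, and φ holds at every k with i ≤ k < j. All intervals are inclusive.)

3

Need earliest j ≥ 5 with (¬p3 U[1,2] ¬p4), and p4 at every k in [5,j-1].
  j=5: rhs fails.
  j=6: rhs fails.
  j=7: rhs fails.
  j=8: rhs holds; lhs holds on [5,7]. k = 3.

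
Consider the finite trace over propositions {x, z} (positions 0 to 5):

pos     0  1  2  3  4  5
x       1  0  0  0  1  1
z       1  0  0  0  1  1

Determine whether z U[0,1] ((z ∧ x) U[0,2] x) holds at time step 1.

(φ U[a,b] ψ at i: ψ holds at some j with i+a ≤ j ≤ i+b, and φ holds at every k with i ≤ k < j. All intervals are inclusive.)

False

Need some j in [1,2] with ((z ∧ x) U[0,2] x), and z at every k in [1,j-1].
  j=1: ((z ∧ x) U[0,2] x) — fails.
  j=2: ((z ∧ x) U[0,2] x) — fails.
No j in the window works → until fails.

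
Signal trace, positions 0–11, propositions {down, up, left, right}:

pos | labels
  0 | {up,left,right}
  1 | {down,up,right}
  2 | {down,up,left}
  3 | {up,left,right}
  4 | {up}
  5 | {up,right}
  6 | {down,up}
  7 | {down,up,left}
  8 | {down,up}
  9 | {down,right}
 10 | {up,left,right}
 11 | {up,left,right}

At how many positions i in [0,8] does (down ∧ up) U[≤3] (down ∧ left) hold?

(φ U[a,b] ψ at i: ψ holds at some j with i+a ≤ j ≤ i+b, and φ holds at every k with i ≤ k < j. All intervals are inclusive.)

Evaluate at each i in [0,8]:
  i=0: ✗ (lhs fails at k=0 before rhs at j=2)
  i=1: ✓ (rhs at j=2; lhs holds on [1,1])
  i=2: ✓ (rhs at j=2)
  i=3: ✗ (no rhs in [3,6])
  i=4: ✗ (lhs fails at k=4 before rhs at j=7)
  i=5: ✗ (lhs fails at k=5 before rhs at j=7)
  i=6: ✓ (rhs at j=7; lhs holds on [6,6])
  i=7: ✓ (rhs at j=7)
  i=8: ✗ (no rhs in [8,11])
Positions where it holds: {1, 2, 6, 7} → 4.

4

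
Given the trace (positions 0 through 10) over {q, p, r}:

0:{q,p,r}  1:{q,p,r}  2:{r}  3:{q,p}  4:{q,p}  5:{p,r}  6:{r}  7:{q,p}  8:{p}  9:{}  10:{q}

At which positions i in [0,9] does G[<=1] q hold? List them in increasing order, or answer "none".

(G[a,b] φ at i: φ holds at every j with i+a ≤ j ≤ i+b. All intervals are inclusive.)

0, 3

Evaluate at each i in [0,9]:
  i=0: ✓ (all of [0,1])
  i=1: ✗ (fails at j=2)
  i=2: ✗ (fails at j=2)
  i=3: ✓ (all of [3,4])
  i=4: ✗ (fails at j=5)
  i=5: ✗ (fails at j=5)
  i=6: ✗ (fails at j=6)
  i=7: ✗ (fails at j=8)
  i=8: ✗ (fails at j=8)
  i=9: ✗ (fails at j=9)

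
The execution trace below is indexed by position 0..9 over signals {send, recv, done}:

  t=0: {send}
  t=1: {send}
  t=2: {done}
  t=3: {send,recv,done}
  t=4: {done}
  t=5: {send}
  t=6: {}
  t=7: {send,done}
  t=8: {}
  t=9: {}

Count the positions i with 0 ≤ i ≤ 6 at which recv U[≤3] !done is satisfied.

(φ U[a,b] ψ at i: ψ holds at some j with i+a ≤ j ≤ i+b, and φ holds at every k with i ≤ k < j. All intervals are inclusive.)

4

Evaluate at each i in [0,6]:
  i=0: ✓ (rhs at j=0)
  i=1: ✓ (rhs at j=1)
  i=2: ✗ (lhs fails at k=2 before rhs at j=5)
  i=3: ✗ (lhs fails at k=4 before rhs at j=5)
  i=4: ✗ (lhs fails at k=4 before rhs at j=5)
  i=5: ✓ (rhs at j=5)
  i=6: ✓ (rhs at j=6)
Positions where it holds: {0, 1, 5, 6} → 4.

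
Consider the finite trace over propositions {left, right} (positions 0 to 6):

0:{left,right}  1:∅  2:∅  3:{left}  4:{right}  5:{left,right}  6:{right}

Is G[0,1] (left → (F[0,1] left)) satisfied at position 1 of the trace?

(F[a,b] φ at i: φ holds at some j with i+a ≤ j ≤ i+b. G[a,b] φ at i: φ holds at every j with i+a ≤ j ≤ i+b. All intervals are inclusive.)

Holds

Check (left → (F[0,1] left)) at every j in [1,2]:
  j=1: antecedent false → ✓
  j=2: antecedent false → ✓
All positions satisfy it → formula holds.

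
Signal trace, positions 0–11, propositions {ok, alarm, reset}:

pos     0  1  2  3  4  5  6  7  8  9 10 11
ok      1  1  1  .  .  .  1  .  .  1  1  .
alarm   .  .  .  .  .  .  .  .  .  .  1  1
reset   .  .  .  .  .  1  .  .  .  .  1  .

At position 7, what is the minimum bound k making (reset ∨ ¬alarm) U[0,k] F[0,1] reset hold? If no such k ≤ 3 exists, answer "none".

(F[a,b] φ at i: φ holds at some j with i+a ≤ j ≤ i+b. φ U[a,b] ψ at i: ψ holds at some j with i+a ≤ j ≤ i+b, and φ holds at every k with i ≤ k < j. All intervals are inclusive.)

Need earliest j ≥ 7 with F[0,1] reset, and (reset ∨ ¬alarm) at every k in [7,j-1].
  j=7: rhs fails.
  j=8: rhs fails.
  j=9: rhs holds; lhs holds on [7,8]. k = 2.

2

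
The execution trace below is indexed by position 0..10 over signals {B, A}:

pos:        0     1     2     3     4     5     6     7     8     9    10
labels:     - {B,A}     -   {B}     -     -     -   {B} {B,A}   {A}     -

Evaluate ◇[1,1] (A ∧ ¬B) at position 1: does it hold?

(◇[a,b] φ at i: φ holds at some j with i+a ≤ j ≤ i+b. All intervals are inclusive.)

No

Check (A ∧ ¬B) at each j in [2,2]:
  j=2: false
No position in the window satisfies it → formula fails.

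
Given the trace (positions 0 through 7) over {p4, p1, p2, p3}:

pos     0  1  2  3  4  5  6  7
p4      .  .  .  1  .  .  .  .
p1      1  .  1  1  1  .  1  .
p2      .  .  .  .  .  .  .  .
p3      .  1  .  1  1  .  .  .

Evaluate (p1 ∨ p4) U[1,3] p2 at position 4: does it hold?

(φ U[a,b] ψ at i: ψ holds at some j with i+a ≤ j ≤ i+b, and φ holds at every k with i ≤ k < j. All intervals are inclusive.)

False

Need some j in [5,7] with p2, and (p1 ∨ p4) at every k in [4,j-1].
  j=5: p2 false.
  j=6: p2 false.
  j=7: p2 false.
No j in the window works → until fails.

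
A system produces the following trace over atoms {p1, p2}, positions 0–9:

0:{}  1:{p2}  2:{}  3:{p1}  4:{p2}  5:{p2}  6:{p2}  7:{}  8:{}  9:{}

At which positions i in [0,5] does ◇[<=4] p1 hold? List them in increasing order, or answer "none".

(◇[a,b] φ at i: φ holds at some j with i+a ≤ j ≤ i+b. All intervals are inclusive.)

0, 1, 2, 3

Evaluate at each i in [0,5]:
  i=0: ✓ (witness j=3)
  i=1: ✓ (witness j=3)
  i=2: ✓ (witness j=3)
  i=3: ✓ (witness j=3)
  i=4: ✗ (none in [4,8])
  i=5: ✗ (none in [5,9])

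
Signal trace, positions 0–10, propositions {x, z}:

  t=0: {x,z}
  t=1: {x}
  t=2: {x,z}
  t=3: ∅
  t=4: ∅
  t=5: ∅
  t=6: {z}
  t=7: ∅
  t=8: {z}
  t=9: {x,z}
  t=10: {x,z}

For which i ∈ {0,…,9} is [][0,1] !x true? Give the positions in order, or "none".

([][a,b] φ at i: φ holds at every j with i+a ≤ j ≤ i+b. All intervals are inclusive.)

Evaluate at each i in [0,9]:
  i=0: ✗ (fails at j=0)
  i=1: ✗ (fails at j=1)
  i=2: ✗ (fails at j=2)
  i=3: ✓ (all of [3,4])
  i=4: ✓ (all of [4,5])
  i=5: ✓ (all of [5,6])
  i=6: ✓ (all of [6,7])
  i=7: ✓ (all of [7,8])
  i=8: ✗ (fails at j=9)
  i=9: ✗ (fails at j=9)

3, 4, 5, 6, 7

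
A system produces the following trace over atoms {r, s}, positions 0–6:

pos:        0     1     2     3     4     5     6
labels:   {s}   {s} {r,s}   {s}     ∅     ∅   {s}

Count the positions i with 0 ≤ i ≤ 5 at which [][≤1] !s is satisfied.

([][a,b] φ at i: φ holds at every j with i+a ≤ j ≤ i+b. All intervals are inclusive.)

1

Evaluate at each i in [0,5]:
  i=0: ✗ (fails at j=0)
  i=1: ✗ (fails at j=1)
  i=2: ✗ (fails at j=2)
  i=3: ✗ (fails at j=3)
  i=4: ✓ (all of [4,5])
  i=5: ✗ (fails at j=6)
Positions where it holds: {4} → 1.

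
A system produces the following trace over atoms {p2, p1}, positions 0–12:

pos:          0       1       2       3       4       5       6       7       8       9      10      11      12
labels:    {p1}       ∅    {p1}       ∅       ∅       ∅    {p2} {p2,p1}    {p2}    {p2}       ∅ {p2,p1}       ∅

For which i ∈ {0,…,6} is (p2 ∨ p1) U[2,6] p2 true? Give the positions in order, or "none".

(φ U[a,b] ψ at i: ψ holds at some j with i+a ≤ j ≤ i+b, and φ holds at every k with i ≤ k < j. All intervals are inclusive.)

Evaluate at each i in [0,6]:
  i=0: ✗ (lhs fails at k=1 before rhs at j=6)
  i=1: ✗ (lhs fails at k=1 before rhs at j=6)
  i=2: ✗ (lhs fails at k=3 before rhs at j=6)
  i=3: ✗ (lhs fails at k=3 before rhs at j=6)
  i=4: ✗ (lhs fails at k=4 before rhs at j=6)
  i=5: ✗ (lhs fails at k=5 before rhs at j=7)
  i=6: ✓ (rhs at j=8; lhs holds on [6,7])

6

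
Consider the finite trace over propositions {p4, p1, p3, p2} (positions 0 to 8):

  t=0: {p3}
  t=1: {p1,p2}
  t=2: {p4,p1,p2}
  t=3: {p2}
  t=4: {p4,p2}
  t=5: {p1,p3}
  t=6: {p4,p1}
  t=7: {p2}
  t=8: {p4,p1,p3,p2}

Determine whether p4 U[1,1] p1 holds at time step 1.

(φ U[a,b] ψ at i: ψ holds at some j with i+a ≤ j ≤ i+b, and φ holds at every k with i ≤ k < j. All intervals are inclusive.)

Need some j in [2,2] with p1, and p4 at every k in [1,j-1].
  j=2: p1 holds, but p4 fails at k=1 → not this j.
No j in the window works → until fails.

False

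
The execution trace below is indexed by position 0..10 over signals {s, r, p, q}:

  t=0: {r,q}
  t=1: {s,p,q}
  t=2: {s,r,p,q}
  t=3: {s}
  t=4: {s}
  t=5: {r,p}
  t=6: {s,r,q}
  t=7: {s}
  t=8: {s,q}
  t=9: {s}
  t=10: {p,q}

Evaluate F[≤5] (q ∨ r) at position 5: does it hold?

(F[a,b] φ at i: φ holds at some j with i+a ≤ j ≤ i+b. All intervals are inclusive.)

Check (q ∨ r) at each j in [5,10]:
  j=5: true
  j=6: true
  j=7: false
  j=8: true
  j=9: false
  j=10: true
Found at j=5 → formula holds.

True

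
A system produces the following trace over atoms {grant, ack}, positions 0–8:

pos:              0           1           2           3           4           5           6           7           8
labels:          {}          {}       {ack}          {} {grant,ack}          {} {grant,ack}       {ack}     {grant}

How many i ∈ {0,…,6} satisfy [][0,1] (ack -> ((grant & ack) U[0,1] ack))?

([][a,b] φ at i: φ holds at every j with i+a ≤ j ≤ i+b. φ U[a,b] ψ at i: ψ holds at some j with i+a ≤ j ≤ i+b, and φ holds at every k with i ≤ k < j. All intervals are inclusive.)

Evaluate at each i in [0,6]:
  i=0: ✓ (all of [0,1])
  i=1: ✓ (all of [1,2])
  i=2: ✓ (all of [2,3])
  i=3: ✓ (all of [3,4])
  i=4: ✓ (all of [4,5])
  i=5: ✓ (all of [5,6])
  i=6: ✓ (all of [6,7])
Positions where it holds: {0, 1, 2, 3, 4, 5, 6} → 7.

7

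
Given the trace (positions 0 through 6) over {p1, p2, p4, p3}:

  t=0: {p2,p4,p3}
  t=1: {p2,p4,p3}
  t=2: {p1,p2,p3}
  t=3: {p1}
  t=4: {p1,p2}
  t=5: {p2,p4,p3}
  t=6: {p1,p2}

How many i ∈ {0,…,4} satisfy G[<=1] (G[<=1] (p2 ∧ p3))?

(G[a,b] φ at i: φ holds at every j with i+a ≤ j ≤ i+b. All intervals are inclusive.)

Evaluate at each i in [0,4]:
  i=0: ✓ (all of [0,1])
  i=1: ✗ (fails at j=2)
  i=2: ✗ (fails at j=2)
  i=3: ✗ (fails at j=3)
  i=4: ✗ (fails at j=4)
Positions where it holds: {0} → 1.

1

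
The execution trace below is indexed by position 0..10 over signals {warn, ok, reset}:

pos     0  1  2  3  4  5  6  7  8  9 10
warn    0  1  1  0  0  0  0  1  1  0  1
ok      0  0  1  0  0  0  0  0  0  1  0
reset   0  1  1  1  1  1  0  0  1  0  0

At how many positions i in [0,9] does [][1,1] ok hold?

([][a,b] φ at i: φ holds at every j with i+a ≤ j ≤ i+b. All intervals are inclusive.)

2

Evaluate at each i in [0,9]:
  i=0: ✗ (fails at j=1)
  i=1: ✓ (all of [2,2])
  i=2: ✗ (fails at j=3)
  i=3: ✗ (fails at j=4)
  i=4: ✗ (fails at j=5)
  i=5: ✗ (fails at j=6)
  i=6: ✗ (fails at j=7)
  i=7: ✗ (fails at j=8)
  i=8: ✓ (all of [9,9])
  i=9: ✗ (fails at j=10)
Positions where it holds: {1, 8} → 2.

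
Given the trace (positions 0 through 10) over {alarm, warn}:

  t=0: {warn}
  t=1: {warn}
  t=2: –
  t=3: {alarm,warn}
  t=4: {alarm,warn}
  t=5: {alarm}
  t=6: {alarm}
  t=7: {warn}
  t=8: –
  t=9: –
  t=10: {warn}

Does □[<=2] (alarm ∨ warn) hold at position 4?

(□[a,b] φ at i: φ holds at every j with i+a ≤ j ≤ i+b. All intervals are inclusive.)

Check (alarm ∨ warn) at every j in [4,6]:
  j=4: true
  j=5: true
  j=6: true
All positions satisfy it → formula holds.

Holds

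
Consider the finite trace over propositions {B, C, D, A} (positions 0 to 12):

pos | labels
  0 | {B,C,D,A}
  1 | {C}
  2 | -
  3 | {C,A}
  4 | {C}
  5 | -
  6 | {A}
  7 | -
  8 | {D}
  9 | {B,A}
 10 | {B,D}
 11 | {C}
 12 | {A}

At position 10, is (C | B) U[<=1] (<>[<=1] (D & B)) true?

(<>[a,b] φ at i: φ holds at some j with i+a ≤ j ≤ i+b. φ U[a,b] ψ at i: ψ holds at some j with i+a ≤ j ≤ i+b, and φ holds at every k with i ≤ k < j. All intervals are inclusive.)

Yes

Need some j in [10,11] with <>[<=1] (D & B), and (C | B) at every k in [10,j-1].
  j=10: <>[<=1] (D & B) holds; no prefix to check → satisfied.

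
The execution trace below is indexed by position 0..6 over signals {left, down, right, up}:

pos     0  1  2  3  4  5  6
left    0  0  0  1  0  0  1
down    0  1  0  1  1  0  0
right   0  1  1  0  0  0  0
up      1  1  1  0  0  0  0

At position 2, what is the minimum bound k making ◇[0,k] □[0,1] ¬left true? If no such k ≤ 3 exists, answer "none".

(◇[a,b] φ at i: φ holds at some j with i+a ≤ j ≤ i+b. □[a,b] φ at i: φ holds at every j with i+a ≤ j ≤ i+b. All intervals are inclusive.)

2

Scan j = 2,3,… for □[0,1] ¬left:
  j=2: fails
  j=3: fails
  j=4: holds
First hit at j=4, so smallest k = 4-2 = 2.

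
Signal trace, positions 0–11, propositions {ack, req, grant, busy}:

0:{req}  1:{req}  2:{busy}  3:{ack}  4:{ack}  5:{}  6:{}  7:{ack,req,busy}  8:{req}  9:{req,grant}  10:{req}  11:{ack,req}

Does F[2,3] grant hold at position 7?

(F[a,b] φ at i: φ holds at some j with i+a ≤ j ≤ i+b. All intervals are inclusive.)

Check grant at each j in [9,10]:
  j=9: true
  j=10: false
Found at j=9 → formula holds.

Holds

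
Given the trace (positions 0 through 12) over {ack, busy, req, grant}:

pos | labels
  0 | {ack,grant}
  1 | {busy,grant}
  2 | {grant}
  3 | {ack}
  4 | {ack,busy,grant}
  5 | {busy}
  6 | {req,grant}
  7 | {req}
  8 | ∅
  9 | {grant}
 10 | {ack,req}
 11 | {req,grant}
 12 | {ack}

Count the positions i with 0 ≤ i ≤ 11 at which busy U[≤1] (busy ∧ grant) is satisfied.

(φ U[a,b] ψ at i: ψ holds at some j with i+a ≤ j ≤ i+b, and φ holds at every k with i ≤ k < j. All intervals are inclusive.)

Evaluate at each i in [0,11]:
  i=0: ✗ (lhs fails at k=0 before rhs at j=1)
  i=1: ✓ (rhs at j=1)
  i=2: ✗ (no rhs in [2,3])
  i=3: ✗ (lhs fails at k=3 before rhs at j=4)
  i=4: ✓ (rhs at j=4)
  i=5: ✗ (no rhs in [5,6])
  i=6: ✗ (no rhs in [6,7])
  i=7: ✗ (no rhs in [7,8])
  i=8: ✗ (no rhs in [8,9])
  i=9: ✗ (no rhs in [9,10])
  i=10: ✗ (no rhs in [10,11])
  i=11: ✗ (no rhs in [11,12])
Positions where it holds: {1, 4} → 2.

2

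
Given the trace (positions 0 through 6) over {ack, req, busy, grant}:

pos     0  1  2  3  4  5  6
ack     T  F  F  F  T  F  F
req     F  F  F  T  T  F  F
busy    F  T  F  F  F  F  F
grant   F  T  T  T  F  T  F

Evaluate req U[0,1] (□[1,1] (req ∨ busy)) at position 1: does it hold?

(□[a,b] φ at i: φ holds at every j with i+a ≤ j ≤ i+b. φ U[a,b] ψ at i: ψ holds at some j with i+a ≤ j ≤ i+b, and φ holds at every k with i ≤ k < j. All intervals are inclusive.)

Need some j in [1,2] with □[1,1] (req ∨ busy), and req at every k in [1,j-1].
  j=1: □[1,1] (req ∨ busy) — fails at 2.
  j=2: □[1,1] (req ∨ busy) holds, but req fails at k=1 → not this j.
No j in the window works → until fails.

Does not hold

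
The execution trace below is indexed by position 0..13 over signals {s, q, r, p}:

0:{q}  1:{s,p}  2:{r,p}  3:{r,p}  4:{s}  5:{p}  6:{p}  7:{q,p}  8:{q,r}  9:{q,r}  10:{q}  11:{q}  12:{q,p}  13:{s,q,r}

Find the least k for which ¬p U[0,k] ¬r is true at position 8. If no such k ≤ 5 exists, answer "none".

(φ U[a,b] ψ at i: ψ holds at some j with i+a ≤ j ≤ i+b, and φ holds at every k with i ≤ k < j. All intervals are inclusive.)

2

Need earliest j ≥ 8 with ¬r, and ¬p at every k in [8,j-1].
  j=8: rhs fails.
  j=9: rhs fails.
  j=10: rhs holds; lhs holds on [8,9]. k = 2.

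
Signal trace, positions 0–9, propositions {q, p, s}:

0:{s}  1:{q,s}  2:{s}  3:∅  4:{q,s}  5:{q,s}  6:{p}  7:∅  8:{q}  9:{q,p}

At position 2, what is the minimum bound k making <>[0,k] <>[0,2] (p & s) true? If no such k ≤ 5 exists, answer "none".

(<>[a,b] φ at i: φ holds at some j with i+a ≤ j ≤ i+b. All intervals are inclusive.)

none

Scan j = 2,3,… for <>[0,2] (p & s):
  j=2: fails
  j=3: fails
  j=4: fails
  j=5: fails
  j=6: fails
  j=7: fails
No j in [2,7] satisfies it → none.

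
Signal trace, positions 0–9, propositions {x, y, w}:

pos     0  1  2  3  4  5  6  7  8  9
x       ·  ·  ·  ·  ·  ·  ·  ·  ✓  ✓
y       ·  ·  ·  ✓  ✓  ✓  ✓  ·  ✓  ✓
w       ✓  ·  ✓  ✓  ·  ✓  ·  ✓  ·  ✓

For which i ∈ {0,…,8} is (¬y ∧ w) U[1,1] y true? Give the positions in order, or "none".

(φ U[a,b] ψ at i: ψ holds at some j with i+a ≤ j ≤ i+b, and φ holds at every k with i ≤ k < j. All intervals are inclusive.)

2, 7

Evaluate at each i in [0,8]:
  i=0: ✗ (no rhs in [1,1])
  i=1: ✗ (no rhs in [2,2])
  i=2: ✓ (rhs at j=3; lhs holds on [2,2])
  i=3: ✗ (lhs fails at k=3 before rhs at j=4)
  i=4: ✗ (lhs fails at k=4 before rhs at j=5)
  i=5: ✗ (lhs fails at k=5 before rhs at j=6)
  i=6: ✗ (no rhs in [7,7])
  i=7: ✓ (rhs at j=8; lhs holds on [7,7])
  i=8: ✗ (lhs fails at k=8 before rhs at j=9)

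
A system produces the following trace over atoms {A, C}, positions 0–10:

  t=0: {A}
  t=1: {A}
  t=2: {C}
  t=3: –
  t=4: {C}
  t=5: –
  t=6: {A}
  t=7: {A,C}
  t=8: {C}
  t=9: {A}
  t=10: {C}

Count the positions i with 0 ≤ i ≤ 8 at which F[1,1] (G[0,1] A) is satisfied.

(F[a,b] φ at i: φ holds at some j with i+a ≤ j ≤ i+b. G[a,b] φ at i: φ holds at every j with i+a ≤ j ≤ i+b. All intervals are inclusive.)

Evaluate at each i in [0,8]:
  i=0: ✗ (none in [1,1])
  i=1: ✗ (none in [2,2])
  i=2: ✗ (none in [3,3])
  i=3: ✗ (none in [4,4])
  i=4: ✗ (none in [5,5])
  i=5: ✓ (witness j=6)
  i=6: ✗ (none in [7,7])
  i=7: ✗ (none in [8,8])
  i=8: ✗ (none in [9,9])
Positions where it holds: {5} → 1.

1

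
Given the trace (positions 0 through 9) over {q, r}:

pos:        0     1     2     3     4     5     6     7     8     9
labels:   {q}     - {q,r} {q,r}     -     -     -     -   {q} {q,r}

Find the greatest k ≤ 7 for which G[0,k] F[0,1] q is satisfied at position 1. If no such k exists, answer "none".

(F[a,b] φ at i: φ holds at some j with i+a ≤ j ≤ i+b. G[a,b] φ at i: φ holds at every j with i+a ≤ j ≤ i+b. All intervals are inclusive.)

F[0,1] q must hold from j=1 onward; find where it first fails.
  j=1: holds
  j=2: holds
  j=3: holds
  j=4: fails
Holds on [1,3], so largest k = 2.

2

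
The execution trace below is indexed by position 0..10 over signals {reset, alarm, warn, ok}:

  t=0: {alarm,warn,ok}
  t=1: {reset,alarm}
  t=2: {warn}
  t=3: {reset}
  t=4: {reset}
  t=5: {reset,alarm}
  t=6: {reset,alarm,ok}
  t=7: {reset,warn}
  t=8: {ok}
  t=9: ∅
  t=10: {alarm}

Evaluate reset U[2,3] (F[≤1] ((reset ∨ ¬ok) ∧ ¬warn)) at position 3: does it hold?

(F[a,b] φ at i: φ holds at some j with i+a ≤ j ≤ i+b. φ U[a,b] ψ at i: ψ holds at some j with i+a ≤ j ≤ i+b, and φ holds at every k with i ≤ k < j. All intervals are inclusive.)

Need some j in [5,6] with F[≤1] ((reset ∨ ¬ok) ∧ ¬warn), and reset at every k in [3,j-1].
  j=5: F[≤1] ((reset ∨ ¬ok) ∧ ¬warn) holds; reset holds at every k in [3,4] → satisfied.

Holds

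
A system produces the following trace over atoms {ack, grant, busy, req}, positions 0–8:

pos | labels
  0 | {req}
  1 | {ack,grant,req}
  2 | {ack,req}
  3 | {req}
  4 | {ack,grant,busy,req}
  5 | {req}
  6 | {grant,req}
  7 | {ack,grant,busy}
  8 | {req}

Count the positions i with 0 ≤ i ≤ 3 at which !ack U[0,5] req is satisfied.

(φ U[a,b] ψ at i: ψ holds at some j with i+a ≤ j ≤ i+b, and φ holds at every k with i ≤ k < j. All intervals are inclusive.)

Evaluate at each i in [0,3]:
  i=0: ✓ (rhs at j=0)
  i=1: ✓ (rhs at j=1)
  i=2: ✓ (rhs at j=2)
  i=3: ✓ (rhs at j=3)
Positions where it holds: {0, 1, 2, 3} → 4.

4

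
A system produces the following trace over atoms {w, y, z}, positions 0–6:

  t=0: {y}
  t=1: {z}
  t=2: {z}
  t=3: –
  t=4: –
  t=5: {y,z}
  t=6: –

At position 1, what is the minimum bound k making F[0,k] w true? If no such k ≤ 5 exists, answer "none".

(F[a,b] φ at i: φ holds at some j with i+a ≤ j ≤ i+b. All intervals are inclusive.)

Scan j = 1,2,… for w:
  j=1: fails
  j=2: fails
  j=3: fails
  j=4: fails
  j=5: fails
  j=6: fails
No j in [1,6] satisfies it → none.

none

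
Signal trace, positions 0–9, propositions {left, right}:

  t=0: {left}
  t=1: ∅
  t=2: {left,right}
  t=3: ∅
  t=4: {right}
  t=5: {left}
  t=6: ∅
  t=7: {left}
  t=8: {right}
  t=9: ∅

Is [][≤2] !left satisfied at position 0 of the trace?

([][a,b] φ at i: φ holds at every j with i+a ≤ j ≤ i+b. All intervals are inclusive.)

Check !left at every j in [0,2]:
  j=0: false
  j=1: true
  j=2: false
Fails at j=0 → formula fails.

False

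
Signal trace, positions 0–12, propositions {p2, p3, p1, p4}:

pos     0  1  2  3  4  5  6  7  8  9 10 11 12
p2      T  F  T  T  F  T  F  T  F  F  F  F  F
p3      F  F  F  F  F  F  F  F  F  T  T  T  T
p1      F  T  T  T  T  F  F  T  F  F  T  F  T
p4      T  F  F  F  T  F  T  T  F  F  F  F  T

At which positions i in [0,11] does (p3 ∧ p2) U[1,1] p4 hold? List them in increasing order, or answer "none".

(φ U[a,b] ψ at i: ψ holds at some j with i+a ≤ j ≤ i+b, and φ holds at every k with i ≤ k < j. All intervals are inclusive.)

Evaluate at each i in [0,11]:
  i=0: ✗ (no rhs in [1,1])
  i=1: ✗ (no rhs in [2,2])
  i=2: ✗ (no rhs in [3,3])
  i=3: ✗ (lhs fails at k=3 before rhs at j=4)
  i=4: ✗ (no rhs in [5,5])
  i=5: ✗ (lhs fails at k=5 before rhs at j=6)
  i=6: ✗ (lhs fails at k=6 before rhs at j=7)
  i=7: ✗ (no rhs in [8,8])
  i=8: ✗ (no rhs in [9,9])
  i=9: ✗ (no rhs in [10,10])
  i=10: ✗ (no rhs in [11,11])
  i=11: ✗ (lhs fails at k=11 before rhs at j=12)

none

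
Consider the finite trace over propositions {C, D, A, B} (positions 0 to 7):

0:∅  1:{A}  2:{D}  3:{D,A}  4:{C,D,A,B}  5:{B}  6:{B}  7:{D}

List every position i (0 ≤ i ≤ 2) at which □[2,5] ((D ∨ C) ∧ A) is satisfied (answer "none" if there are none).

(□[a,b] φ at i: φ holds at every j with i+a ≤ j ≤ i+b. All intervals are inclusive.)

Evaluate at each i in [0,2]:
  i=0: ✗ (fails at j=2)
  i=1: ✗ (fails at j=5)
  i=2: ✗ (fails at j=5)

none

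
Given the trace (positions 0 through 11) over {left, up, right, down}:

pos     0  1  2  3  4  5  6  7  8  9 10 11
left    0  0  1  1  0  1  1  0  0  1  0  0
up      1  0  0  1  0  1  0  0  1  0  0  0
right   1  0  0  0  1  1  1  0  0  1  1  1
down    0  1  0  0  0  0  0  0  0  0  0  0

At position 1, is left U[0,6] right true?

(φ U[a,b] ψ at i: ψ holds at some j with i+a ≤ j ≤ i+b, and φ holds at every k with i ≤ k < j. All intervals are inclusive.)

Need some j in [1,7] with right, and left at every k in [1,j-1].
  j=1: right false.
  j=2: right false.
  j=3: right false.
  j=4: right holds, but left fails at k=1 → not this j.
  j=5: right holds, but left fails at k=1 → not this j.
  j=6: right holds, but left fails at k=1 → not this j.
  j=7: right false.
No j in the window works → until fails.

False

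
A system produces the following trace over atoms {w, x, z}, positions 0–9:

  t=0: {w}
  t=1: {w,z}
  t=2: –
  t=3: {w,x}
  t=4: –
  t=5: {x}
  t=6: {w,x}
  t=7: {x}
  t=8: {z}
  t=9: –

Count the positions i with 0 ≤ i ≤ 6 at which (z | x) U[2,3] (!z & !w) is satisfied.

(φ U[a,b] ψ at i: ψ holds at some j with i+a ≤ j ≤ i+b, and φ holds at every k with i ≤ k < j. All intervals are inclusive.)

2

Evaluate at each i in [0,6]:
  i=0: ✗ (lhs fails at k=0 before rhs at j=2)
  i=1: ✗ (lhs fails at k=2 before rhs at j=4)
  i=2: ✗ (lhs fails at k=2 before rhs at j=4)
  i=3: ✗ (lhs fails at k=4 before rhs at j=5)
  i=4: ✗ (lhs fails at k=4 before rhs at j=7)
  i=5: ✓ (rhs at j=7; lhs holds on [5,6])
  i=6: ✓ (rhs at j=9; lhs holds on [6,8])
Positions where it holds: {5, 6} → 2.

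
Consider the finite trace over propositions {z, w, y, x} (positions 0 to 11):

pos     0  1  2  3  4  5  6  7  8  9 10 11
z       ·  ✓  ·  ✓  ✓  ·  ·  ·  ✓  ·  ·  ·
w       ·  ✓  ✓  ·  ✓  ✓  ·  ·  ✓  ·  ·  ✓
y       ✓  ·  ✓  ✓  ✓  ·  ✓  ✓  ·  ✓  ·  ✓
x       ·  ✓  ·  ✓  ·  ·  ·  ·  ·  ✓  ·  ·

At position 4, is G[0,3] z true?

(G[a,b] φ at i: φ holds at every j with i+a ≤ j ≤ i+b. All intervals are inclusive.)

Check z at every j in [4,7]:
  j=4: true
  j=5: false
  j=6: false
  j=7: false
Fails at j=5 → formula fails.

No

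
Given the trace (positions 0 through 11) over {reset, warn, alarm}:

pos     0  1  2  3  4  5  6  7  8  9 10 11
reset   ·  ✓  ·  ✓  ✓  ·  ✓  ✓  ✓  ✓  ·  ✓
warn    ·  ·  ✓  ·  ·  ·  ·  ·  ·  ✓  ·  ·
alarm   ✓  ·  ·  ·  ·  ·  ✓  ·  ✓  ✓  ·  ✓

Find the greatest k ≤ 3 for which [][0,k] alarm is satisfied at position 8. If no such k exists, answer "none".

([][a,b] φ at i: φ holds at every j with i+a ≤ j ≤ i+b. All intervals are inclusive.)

1

alarm must hold from j=8 onward; find where it first fails.
  j=8: holds
  j=9: holds
  j=10: fails
Holds on [8,9], so largest k = 1.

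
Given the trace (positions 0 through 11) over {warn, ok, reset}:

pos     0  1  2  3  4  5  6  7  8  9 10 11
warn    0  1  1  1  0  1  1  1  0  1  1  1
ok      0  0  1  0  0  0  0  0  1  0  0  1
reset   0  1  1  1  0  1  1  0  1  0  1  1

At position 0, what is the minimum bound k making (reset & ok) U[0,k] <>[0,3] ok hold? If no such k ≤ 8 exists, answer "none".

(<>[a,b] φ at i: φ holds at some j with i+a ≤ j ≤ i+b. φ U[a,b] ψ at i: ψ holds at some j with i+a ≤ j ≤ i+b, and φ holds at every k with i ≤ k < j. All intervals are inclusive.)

Need earliest j ≥ 0 with <>[0,3] ok, and (reset & ok) at every k in [0,j-1].
  j=0: rhs holds (empty prefix). k = 0.

0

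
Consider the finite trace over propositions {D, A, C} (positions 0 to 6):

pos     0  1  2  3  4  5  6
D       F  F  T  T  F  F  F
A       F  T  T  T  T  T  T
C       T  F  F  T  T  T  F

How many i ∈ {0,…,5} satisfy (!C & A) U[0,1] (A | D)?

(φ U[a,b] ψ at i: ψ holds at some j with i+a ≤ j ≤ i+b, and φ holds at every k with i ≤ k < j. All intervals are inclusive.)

5

Evaluate at each i in [0,5]:
  i=0: ✗ (lhs fails at k=0 before rhs at j=1)
  i=1: ✓ (rhs at j=1)
  i=2: ✓ (rhs at j=2)
  i=3: ✓ (rhs at j=3)
  i=4: ✓ (rhs at j=4)
  i=5: ✓ (rhs at j=5)
Positions where it holds: {1, 2, 3, 4, 5} → 5.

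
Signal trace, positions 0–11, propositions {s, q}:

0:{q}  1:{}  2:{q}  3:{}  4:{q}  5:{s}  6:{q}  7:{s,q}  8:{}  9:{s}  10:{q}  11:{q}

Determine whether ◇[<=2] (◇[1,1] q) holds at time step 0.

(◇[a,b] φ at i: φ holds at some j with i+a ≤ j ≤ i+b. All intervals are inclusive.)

Check ◇[1,1] q at each j in [0,2]:
  j=0: fails (none in [1,1])
  j=1: holds (witness at 2)
  j=2: fails (none in [3,3])
Found at j=1 → formula holds.

Yes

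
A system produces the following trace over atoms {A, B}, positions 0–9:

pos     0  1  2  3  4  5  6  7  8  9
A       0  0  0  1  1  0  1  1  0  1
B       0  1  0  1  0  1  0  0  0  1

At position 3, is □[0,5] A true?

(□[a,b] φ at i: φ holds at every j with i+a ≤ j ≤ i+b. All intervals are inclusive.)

Check A at every j in [3,8]:
  j=3: true
  j=4: true
  j=5: false
  j=6: true
  j=7: true
  j=8: false
Fails at j=5 → formula fails.

No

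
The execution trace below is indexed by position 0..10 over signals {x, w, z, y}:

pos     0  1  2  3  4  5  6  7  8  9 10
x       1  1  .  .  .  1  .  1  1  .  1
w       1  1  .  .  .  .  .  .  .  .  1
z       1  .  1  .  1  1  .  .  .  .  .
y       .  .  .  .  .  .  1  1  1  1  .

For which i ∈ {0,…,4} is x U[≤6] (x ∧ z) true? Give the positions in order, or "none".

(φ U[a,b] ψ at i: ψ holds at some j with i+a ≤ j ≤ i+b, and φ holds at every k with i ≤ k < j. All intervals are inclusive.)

0

Evaluate at each i in [0,4]:
  i=0: ✓ (rhs at j=0)
  i=1: ✗ (lhs fails at k=2 before rhs at j=5)
  i=2: ✗ (lhs fails at k=2 before rhs at j=5)
  i=3: ✗ (lhs fails at k=3 before rhs at j=5)
  i=4: ✗ (lhs fails at k=4 before rhs at j=5)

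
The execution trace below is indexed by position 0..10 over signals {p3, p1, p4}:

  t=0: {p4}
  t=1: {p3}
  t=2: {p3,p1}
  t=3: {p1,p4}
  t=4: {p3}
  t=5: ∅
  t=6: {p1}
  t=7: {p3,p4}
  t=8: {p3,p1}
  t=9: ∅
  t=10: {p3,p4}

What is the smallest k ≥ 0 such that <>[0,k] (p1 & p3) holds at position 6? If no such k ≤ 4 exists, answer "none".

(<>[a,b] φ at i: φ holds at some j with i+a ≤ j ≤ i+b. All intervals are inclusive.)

Scan j = 6,7,… for (p1 & p3):
  j=6: fails
  j=7: fails
  j=8: holds
First hit at j=8, so smallest k = 8-6 = 2.

2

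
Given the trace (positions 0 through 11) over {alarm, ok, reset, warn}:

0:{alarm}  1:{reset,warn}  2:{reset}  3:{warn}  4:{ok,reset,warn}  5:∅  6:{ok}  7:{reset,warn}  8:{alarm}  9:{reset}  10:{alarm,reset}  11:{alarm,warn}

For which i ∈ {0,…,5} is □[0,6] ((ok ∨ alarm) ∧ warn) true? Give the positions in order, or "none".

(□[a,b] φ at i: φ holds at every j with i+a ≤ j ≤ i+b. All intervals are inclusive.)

Evaluate at each i in [0,5]:
  i=0: ✗ (fails at j=0)
  i=1: ✗ (fails at j=1)
  i=2: ✗ (fails at j=2)
  i=3: ✗ (fails at j=3)
  i=4: ✗ (fails at j=5)
  i=5: ✗ (fails at j=5)

none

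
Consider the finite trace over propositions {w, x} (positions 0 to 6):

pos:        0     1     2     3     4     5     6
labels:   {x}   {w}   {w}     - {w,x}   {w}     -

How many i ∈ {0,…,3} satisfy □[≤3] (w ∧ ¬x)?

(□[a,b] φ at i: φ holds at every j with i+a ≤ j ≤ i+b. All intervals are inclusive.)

Evaluate at each i in [0,3]:
  i=0: ✗ (fails at j=0)
  i=1: ✗ (fails at j=3)
  i=2: ✗ (fails at j=3)
  i=3: ✗ (fails at j=3)
Positions where it holds: {} → 0.

0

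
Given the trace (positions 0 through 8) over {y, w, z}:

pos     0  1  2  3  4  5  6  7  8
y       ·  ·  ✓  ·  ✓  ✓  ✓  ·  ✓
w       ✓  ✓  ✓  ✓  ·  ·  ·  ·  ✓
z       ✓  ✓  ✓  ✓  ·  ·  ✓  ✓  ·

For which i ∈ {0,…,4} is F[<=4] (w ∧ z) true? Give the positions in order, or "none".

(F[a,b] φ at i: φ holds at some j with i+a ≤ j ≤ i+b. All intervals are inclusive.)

Evaluate at each i in [0,4]:
  i=0: ✓ (witness j=0)
  i=1: ✓ (witness j=1)
  i=2: ✓ (witness j=2)
  i=3: ✓ (witness j=3)
  i=4: ✗ (none in [4,8])

0, 1, 2, 3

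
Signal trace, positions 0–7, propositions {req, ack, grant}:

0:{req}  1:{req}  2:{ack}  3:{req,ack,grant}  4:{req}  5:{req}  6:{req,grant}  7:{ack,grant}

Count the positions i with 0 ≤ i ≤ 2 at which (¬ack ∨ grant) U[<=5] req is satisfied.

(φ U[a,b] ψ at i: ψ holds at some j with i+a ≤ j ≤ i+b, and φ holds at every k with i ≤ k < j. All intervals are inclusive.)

2

Evaluate at each i in [0,2]:
  i=0: ✓ (rhs at j=0)
  i=1: ✓ (rhs at j=1)
  i=2: ✗ (lhs fails at k=2 before rhs at j=3)
Positions where it holds: {0, 1} → 2.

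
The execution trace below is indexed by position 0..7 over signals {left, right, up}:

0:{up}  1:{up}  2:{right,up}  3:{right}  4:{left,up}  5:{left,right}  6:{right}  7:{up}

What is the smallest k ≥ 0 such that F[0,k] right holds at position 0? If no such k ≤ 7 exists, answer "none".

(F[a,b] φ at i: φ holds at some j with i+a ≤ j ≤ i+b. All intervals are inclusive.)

2

Scan j = 0,1,… for right:
  j=0: fails
  j=1: fails
  j=2: holds
First hit at j=2, so smallest k = 2-0 = 2.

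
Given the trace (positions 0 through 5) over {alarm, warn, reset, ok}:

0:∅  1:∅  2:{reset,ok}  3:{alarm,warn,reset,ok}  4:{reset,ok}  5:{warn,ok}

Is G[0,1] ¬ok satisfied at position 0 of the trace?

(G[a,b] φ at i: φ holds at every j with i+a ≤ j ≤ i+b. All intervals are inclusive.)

Check ¬ok at every j in [0,1]:
  j=0: true
  j=1: true
All positions satisfy it → formula holds.

Holds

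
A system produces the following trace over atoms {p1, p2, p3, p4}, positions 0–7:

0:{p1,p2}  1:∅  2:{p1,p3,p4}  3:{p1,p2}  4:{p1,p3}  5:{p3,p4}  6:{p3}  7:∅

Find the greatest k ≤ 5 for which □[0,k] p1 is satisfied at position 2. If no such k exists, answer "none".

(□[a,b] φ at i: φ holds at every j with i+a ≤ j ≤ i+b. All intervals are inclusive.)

p1 must hold from j=2 onward; find where it first fails.
  j=2: holds
  j=3: holds
  j=4: holds
  j=5: fails
Holds on [2,4], so largest k = 2.

2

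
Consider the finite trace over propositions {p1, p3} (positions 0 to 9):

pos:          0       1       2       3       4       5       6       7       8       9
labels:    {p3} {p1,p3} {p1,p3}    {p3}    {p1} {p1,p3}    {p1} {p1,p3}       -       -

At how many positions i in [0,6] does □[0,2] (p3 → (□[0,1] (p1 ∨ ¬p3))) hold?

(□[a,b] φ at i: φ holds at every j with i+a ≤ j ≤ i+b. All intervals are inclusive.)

3

Evaluate at each i in [0,6]:
  i=0: ✗ (fails at j=0)
  i=1: ✗ (fails at j=2)
  i=2: ✗ (fails at j=2)
  i=3: ✗ (fails at j=3)
  i=4: ✓ (all of [4,6])
  i=5: ✓ (all of [5,7])
  i=6: ✓ (all of [6,8])
Positions where it holds: {4, 5, 6} → 3.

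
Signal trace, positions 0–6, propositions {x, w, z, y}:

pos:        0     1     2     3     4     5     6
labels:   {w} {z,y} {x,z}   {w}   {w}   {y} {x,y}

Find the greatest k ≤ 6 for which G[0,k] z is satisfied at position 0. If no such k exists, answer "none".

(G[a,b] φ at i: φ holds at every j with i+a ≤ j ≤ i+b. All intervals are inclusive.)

z must hold from j=0 onward; find where it first fails.
  j=0: fails → no k works.

none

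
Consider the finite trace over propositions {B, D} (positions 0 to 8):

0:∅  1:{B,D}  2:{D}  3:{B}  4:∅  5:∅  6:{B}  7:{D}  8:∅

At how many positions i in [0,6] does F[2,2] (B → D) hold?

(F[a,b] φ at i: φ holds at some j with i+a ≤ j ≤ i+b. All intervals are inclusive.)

Evaluate at each i in [0,6]:
  i=0: ✓ (witness j=2)
  i=1: ✗ (none in [3,3])
  i=2: ✓ (witness j=4)
  i=3: ✓ (witness j=5)
  i=4: ✗ (none in [6,6])
  i=5: ✓ (witness j=7)
  i=6: ✓ (witness j=8)
Positions where it holds: {0, 2, 3, 5, 6} → 5.

5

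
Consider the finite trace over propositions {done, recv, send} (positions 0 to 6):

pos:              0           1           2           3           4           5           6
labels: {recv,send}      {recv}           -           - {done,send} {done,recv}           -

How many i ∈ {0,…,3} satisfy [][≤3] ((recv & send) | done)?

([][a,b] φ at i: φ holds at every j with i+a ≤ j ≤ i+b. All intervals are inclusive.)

0

Evaluate at each i in [0,3]:
  i=0: ✗ (fails at j=1)
  i=1: ✗ (fails at j=1)
  i=2: ✗ (fails at j=2)
  i=3: ✗ (fails at j=3)
Positions where it holds: {} → 0.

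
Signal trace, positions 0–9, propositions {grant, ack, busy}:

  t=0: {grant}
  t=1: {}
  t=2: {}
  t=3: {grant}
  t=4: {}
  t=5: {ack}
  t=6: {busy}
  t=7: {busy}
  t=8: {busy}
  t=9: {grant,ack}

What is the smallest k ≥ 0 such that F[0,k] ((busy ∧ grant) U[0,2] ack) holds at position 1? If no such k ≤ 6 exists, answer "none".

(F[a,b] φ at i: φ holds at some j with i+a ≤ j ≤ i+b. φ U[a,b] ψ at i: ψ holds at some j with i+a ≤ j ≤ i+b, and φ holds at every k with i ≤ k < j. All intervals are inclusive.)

4

Scan j = 1,2,… for ((busy ∧ grant) U[0,2] ack):
  j=1: fails
  j=2: fails
  j=3: fails
  j=4: fails
  j=5: holds
First hit at j=5, so smallest k = 5-1 = 4.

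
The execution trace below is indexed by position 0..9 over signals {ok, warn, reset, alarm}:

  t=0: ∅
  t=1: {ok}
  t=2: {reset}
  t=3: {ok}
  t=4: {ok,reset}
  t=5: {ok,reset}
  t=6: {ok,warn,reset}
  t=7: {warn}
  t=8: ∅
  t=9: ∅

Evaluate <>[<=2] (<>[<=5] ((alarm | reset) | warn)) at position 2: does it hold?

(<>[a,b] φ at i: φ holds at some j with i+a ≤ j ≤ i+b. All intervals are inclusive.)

Check <>[<=5] ((alarm | reset) | warn) at each j in [2,4]:
  j=2: holds (witness at 2)
  j=3: holds (witness at 4)
  j=4: holds (witness at 4)
Found at j=2 → formula holds.

Yes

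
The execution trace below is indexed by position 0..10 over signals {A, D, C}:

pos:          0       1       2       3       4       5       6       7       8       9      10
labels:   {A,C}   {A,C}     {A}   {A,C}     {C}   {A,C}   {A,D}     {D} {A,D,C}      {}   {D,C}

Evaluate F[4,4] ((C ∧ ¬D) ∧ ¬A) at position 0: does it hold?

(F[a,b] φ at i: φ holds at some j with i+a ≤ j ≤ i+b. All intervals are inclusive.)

Yes

Check ((C ∧ ¬D) ∧ ¬A) at each j in [4,4]:
  j=4: true
Found at j=4 → formula holds.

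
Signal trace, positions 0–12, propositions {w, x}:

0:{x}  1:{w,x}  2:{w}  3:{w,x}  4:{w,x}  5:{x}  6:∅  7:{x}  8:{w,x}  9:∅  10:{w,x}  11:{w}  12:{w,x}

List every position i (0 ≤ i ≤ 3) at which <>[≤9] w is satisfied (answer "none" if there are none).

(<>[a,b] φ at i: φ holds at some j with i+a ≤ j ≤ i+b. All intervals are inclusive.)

0, 1, 2, 3

Evaluate at each i in [0,3]:
  i=0: ✓ (witness j=1)
  i=1: ✓ (witness j=1)
  i=2: ✓ (witness j=2)
  i=3: ✓ (witness j=3)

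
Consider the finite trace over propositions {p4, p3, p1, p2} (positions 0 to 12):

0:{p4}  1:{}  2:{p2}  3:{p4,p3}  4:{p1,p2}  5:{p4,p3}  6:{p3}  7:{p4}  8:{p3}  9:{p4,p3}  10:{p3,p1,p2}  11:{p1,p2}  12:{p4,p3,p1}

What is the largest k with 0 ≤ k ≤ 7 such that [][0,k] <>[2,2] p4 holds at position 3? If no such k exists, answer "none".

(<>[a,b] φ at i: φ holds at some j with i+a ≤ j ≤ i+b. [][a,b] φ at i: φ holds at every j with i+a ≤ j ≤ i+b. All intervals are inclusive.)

<>[2,2] p4 must hold from j=3 onward; find where it first fails.
  j=3: holds
  j=4: fails
Holds on [3,3], so largest k = 0.

0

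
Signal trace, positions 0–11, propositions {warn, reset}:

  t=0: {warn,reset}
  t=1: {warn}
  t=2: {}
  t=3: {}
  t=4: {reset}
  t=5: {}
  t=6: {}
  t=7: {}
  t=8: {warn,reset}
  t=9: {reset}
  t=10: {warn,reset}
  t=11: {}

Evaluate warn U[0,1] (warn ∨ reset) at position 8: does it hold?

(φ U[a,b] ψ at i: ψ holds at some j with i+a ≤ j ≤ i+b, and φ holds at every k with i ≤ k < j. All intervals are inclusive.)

Holds

Need some j in [8,9] with (warn ∨ reset), and warn at every k in [8,j-1].
  j=8: (warn ∨ reset) holds; no prefix to check → satisfied.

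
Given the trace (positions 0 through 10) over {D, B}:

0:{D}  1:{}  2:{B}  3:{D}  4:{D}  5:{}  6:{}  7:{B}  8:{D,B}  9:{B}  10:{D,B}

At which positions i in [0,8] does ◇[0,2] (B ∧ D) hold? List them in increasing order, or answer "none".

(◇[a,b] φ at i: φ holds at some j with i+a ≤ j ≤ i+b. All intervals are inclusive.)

Evaluate at each i in [0,8]:
  i=0: ✗ (none in [0,2])
  i=1: ✗ (none in [1,3])
  i=2: ✗ (none in [2,4])
  i=3: ✗ (none in [3,5])
  i=4: ✗ (none in [4,6])
  i=5: ✗ (none in [5,7])
  i=6: ✓ (witness j=8)
  i=7: ✓ (witness j=8)
  i=8: ✓ (witness j=8)

6, 7, 8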